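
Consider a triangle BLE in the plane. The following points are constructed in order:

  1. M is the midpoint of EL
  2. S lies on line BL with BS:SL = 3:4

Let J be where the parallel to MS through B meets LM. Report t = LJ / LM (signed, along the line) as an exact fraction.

t = 7/4

Assign B = (0, 0), L = (1, 0), E = (0, 1) — the answer is frame-independent, so this choice is without loss of generality.
1. M is the midpoint of EL ⇒ M = (1/2, 1/2)
2. S lies on line BL with BS:SL = 3:4 ⇒ S = (3/7, 0)
through B parallel to MS: direction (-1/14, -1/2); meets LM at J = (1/8, 7/8)
J = L + t·(M−L) with t = 7/4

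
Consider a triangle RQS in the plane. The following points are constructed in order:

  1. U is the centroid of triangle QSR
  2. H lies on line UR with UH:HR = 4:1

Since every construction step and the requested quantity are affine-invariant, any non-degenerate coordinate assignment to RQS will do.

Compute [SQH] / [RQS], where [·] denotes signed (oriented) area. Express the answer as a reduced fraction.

[SQH]:[RQS] = -13/15

Assign R = (0, 0), Q = (1, 0), S = (0, 1) — the answer is frame-independent, so this choice is without loss of generality.
1. U is the centroid of triangle QSR ⇒ U = (1/3, 1/3)
2. H lies on line UR with UH:HR = 4:1 ⇒ H = (1/15, 1/15)
2·[SQH] = -13/15, 2·[RQS] = 1
[SQH]:[RQS] = -13/15:1 = -13/15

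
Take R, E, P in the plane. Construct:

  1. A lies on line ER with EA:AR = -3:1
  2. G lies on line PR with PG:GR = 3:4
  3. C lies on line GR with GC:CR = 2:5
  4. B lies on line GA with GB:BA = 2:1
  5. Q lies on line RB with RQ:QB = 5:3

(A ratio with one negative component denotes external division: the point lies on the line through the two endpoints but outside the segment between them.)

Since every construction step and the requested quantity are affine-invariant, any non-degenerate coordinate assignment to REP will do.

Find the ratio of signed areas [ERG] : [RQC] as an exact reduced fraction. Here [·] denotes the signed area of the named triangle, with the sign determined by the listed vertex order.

Set R = (0, 0), E = (1, 0), P = (0, 1); any affine frame gives the same invariant.
1. A lies on line ER with EA:AR = -3:1 ⇒ A = (-1/2, 0)
2. G lies on line PR with PG:GR = 3:4 ⇒ G = (0, 4/7)
3. C lies on line GR with GC:CR = 2:5 ⇒ C = (0, 20/49)
4. B lies on line GA with GB:BA = 2:1 ⇒ B = (-1/3, 4/21)
5. Q lies on line RB with RQ:QB = 5:3 ⇒ Q = (-5/24, 5/42)
2·[ERG] = -4/7, 2·[RQC] = -25/294
[ERG]:[RQC] = -4/7:-25/294 = 168/25

[ERG]:[RQC] = 168/25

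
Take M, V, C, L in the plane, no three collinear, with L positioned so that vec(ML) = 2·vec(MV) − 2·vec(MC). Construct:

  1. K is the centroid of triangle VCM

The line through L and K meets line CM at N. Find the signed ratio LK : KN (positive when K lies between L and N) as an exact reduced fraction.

LK:KN = 5

Choose coordinates M = (0, 0), V = (1, 0), C = (0, 1), L = (2, -2).
1. K is the centroid of triangle VCM ⇒ K = (1/3, 1/3)
line LK meets CM at N = (0, 4/5)
K = L + t·(N−L) with t = 5/6, so LK:KN = 5/6:1/6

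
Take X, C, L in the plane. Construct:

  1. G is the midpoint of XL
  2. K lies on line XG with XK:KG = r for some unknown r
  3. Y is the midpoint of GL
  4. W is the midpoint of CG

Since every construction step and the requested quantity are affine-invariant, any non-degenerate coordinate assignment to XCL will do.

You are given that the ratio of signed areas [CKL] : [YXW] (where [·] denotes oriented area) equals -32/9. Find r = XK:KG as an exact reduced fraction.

Set X = (0, 0), C = (1, 0), L = (0, 1); any affine frame gives the same invariant.
1. G is the midpoint of XL ⇒ G = (0, 1/2)
2. With XK:KG = r, write λ = r/(r+1) so K = X + λ·(G−X); K is affine-linear in λ
3. Y is the midpoint of GL ⇒ Y = (0, 3/4)
4. W is the midpoint of CG ⇒ W = (1/2, 1/4)
Every point depending on K is an affine combination of K and λ-independent points, so each such coordinate is linear in λ; the λ² term in each signed area is a multiple of (G−X)×(G−X) = 0, so 2·[CKL] and 2·[YXW] are each linear in λ. Evaluating at λ=0 and λ=1:
  2·[CKL] = 1/2·λ − 1,   2·[YXW] = 3/8
So [CKL]:[YXW] = (1/2·λ − 1) / (3/8). Setting this equal to -32/9:
  1/2·λ − 1 = -32/9·(3/8)  ⇒  λ = -2/3
Then r = λ/(1−λ) = (-2/3)/(5/3) = -2/5. Check: with r = -2/5, K = (0, -1/3) and [CKL]:[YXW] = -32/9 as required.

r = -2/5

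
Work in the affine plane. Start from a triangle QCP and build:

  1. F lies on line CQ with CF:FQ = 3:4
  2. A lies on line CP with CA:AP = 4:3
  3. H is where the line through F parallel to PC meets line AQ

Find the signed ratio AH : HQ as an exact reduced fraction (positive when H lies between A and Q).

AH:HQ = 3/4

Choose coordinates Q = (0, 0), C = (1, 0), P = (0, 1).
1. F lies on line CQ with CF:FQ = 3:4 ⇒ F = (4/7, 0)
2. A lies on line CP with CA:AP = 4:3 ⇒ A = (3/7, 4/7)
3. H is where the line through F parallel to PC meets line AQ ⇒ H = (12/49, 16/49)
H = A + t·(Q−A) with t = 3/7, so AH:HQ = t:(1−t) = 3/7:4/7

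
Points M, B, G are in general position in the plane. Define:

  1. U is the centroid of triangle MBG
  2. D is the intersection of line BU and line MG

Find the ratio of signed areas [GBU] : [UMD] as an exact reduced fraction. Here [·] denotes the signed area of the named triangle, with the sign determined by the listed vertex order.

[GBU]:[UMD] = 2

Assign M = (0, 0), B = (1, 0), G = (0, 1) — the answer is frame-independent, so this choice is without loss of generality.
1. U is the centroid of triangle MBG ⇒ U = (1/3, 1/3)
2. D is the intersection of line BU and line MG ⇒ D = (0, 1/2)
2·[GBU] = -1/3, 2·[UMD] = -1/6
[GBU]:[UMD] = -1/3:-1/6 = 2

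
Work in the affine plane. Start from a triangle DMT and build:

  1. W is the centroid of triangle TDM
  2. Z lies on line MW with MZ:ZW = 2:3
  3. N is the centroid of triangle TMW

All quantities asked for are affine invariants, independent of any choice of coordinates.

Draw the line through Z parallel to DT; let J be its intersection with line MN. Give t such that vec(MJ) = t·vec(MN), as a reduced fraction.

Work in coordinates with D = (0, 0), M = (1, 0), T = (0, 1).
1. W is the centroid of triangle TDM ⇒ W = (1/3, 1/3)
2. Z lies on line MW with MZ:ZW = 2:3 ⇒ Z = (11/15, 2/15)
3. N is the centroid of triangle TMW ⇒ N = (4/9, 4/9)
through Z parallel to DT: direction (0, 1); meets MN at J = (11/15, 16/75)
J = M + t·(N−M) with t = 12/25

t = 12/25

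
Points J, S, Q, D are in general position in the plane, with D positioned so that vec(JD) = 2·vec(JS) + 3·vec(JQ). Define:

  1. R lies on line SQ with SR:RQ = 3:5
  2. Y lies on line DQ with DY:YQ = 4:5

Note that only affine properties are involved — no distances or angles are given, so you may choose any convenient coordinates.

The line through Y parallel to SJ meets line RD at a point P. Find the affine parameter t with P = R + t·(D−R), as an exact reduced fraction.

Assign J = (0, 0), S = (1, 0), Q = (0, 1), D = (2, 3) — the answer is frame-independent, so this choice is without loss of generality.
1. R lies on line SQ with SR:RQ = 3:5 ⇒ R = (5/8, 3/8)
2. Y lies on line DQ with DY:YQ = 4:5 ⇒ Y = (10/9, 19/9)
through Y parallel to SJ: direction (-1, 0); meets RD at P = (290/189, 19/9)
P = R + t·(D−R) with t = 125/189

t = 125/189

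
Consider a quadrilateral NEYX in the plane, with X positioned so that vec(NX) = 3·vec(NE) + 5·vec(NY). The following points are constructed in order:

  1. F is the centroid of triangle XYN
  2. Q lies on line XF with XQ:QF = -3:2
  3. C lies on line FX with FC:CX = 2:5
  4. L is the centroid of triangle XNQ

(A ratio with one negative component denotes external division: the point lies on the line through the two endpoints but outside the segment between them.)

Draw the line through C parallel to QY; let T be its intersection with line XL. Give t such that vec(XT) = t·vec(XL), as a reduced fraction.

t = 5/7

Assign N = (0, 0), E = (1, 0), Y = (0, 1), X = (3, 5) — the answer is frame-independent, so this choice is without loss of generality.
1. F is the centroid of triangle XYN ⇒ F = (1, 2)
2. Q lies on line XF with XQ:QF = -3:2 ⇒ Q = (-3, -4)
3. C lies on line FX with FC:CX = 2:5 ⇒ C = (11/7, 20/7)
4. L is the centroid of triangle XNQ ⇒ L = (0, 1/3)
through C parallel to QY: direction (3, 5); meets XL at T = (6/7, 5/3)
T = X + t·(L−X) with t = 5/7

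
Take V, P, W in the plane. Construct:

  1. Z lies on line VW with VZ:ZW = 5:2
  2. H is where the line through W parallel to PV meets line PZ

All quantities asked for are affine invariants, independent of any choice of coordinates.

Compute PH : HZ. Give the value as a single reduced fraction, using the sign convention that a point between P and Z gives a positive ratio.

Assign V = (0, 0), P = (1, 0), W = (0, 1) — the answer is frame-independent, so this choice is without loss of generality.
1. Z lies on line VW with VZ:ZW = 5:2 ⇒ Z = (0, 5/7)
2. H is where the line through W parallel to PV meets line PZ ⇒ H = (-2/5, 1)
H = P + t·(Z−P) with t = 7/5, so PH:HZ = t:(1−t) = 7/5:-2/5

PH:HZ = -7/2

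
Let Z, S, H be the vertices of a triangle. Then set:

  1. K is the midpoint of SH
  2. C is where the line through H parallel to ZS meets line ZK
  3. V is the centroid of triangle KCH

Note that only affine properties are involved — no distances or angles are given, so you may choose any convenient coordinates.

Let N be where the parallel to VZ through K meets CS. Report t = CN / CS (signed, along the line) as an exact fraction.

t = -1/3

Work in coordinates with Z = (0, 0), S = (1, 0), H = (0, 1).
1. K is the midpoint of SH ⇒ K = (1/2, 1/2)
2. C is where the line through H parallel to ZS meets line ZK ⇒ C = (1, 1)
3. V is the centroid of triangle KCH ⇒ V = (1/2, 5/6)
through K parallel to VZ: direction (-1/2, -5/6); meets CS at N = (1, 4/3)
N = C + t·(S−C) with t = -1/3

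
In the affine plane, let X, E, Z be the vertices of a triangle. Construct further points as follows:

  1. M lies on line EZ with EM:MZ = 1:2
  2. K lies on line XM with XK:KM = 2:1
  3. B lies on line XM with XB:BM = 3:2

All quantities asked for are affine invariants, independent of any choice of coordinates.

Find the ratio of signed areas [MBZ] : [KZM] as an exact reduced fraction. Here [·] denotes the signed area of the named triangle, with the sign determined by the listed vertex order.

[MBZ]:[KZM] = 6/5

Work in coordinates with X = (0, 0), E = (1, 0), Z = (0, 1).
1. M lies on line EZ with EM:MZ = 1:2 ⇒ M = (2/3, 1/3)
2. K lies on line XM with XK:KM = 2:1 ⇒ K = (4/9, 2/9)
3. B lies on line XM with XB:BM = 3:2 ⇒ B = (2/5, 1/5)
2·[MBZ] = -4/15, 2·[KZM] = -2/9
[MBZ]:[KZM] = -4/15:-2/9 = 6/5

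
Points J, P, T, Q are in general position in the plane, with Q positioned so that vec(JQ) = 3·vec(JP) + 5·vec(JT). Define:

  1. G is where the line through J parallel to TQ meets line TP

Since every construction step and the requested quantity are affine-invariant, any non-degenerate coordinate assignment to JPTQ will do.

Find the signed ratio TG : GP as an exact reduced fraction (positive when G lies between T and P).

Set J = (0, 0), P = (1, 0), T = (0, 1), Q = (3, 5); any affine frame gives the same invariant.
1. G is where the line through J parallel to TQ meets line TP ⇒ G = (3/7, 4/7)
G = T + t·(P−T) with t = 3/7, so TG:GP = t:(1−t) = 3/7:4/7

TG:GP = 3/4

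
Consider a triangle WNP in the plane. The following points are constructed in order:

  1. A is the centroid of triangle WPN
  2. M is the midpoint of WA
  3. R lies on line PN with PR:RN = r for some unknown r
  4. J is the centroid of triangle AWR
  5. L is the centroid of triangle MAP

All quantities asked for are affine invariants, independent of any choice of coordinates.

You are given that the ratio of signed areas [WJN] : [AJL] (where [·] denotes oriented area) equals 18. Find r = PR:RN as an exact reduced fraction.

r = 1/2

Set W = (0, 0), N = (1, 0), P = (0, 1); any affine frame gives the same invariant.
1. A is the centroid of triangle WPN ⇒ A = (1/3, 1/3)
2. M is the midpoint of WA ⇒ M = (1/6, 1/6)
3. With PR:RN = r, write λ = r/(r+1) so R = P + λ·(N−P); R is affine-linear in λ
4. J is the centroid of triangle AWR ⇒ J is an affine combination of earlier points and hence also affine-linear in λ
5. L is the centroid of triangle MAP ⇒ L = (1/6, 1/2)
Every point depending on R is an affine combination of R and λ-independent points, so each such coordinate is linear in λ; the λ² term in each signed area is a multiple of (N−P)×(N−P) = 0, so 2·[WJN] and 2·[AJL] are each linear in λ. Evaluating at λ=0 and λ=1:
  2·[WJN] = 1/3·λ − 4/9,   2·[AJL] = -1/54
So [WJN]:[AJL] = (1/3·λ − 4/9) / (-1/54). Setting this equal to 18:
  1/3·λ − 4/9 = 18·(-1/54)  ⇒  λ = 1/3
Then r = λ/(1−λ) = (1/3)/(2/3) = 1/2. Check: with r = 1/2, R = (1/3, 2/3) and [WJN]:[AJL] = 18 as required.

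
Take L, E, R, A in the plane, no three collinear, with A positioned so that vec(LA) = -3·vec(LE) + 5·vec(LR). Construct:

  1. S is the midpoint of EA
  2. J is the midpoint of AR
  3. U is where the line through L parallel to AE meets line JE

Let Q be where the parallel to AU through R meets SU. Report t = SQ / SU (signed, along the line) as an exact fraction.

t = -13/5

Choose coordinates L = (0, 0), E = (1, 0), R = (0, 1), A = (-3, 5).
1. S is the midpoint of EA ⇒ S = (-1, 5/2)
2. J is the midpoint of AR ⇒ J = (-3/2, 3)
3. U is where the line through L parallel to AE meets line JE ⇒ U = (-24, 30)
through R parallel to AU: direction (-21, 25); meets SU at Q = (294/5, -69)
Q = S + t·(U−S) with t = -13/5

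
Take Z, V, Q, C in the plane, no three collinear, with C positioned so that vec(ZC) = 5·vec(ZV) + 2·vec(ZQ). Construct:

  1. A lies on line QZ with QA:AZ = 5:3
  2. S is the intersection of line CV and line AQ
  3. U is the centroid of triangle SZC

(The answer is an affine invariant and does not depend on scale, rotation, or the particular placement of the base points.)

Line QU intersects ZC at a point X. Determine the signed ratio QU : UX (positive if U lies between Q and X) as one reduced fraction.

Choose coordinates Z = (0, 0), V = (1, 0), Q = (0, 1), C = (5, 2).
1. A lies on line QZ with QA:AZ = 5:3 ⇒ A = (0, 3/8)
2. S is the intersection of line CV and line AQ ⇒ S = (0, -1/2)
3. U is the centroid of triangle SZC ⇒ U = (5/3, 1/2)
line QU meets ZC at X = (10/7, 4/7)
U = Q + t·(X−Q) with t = 7/6, so QU:UX = 7/6:-1/6

QU:UX = -7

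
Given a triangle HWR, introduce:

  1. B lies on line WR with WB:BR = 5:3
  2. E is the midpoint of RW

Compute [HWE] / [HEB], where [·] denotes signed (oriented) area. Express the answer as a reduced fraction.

Work in coordinates with H = (0, 0), W = (1, 0), R = (0, 1).
1. B lies on line WR with WB:BR = 5:3 ⇒ B = (3/8, 5/8)
2. E is the midpoint of RW ⇒ E = (1/2, 1/2)
2·[HWE] = 1/2, 2·[HEB] = 1/8
[HWE]:[HEB] = 1/2:1/8 = 4

[HWE]:[HEB] = 4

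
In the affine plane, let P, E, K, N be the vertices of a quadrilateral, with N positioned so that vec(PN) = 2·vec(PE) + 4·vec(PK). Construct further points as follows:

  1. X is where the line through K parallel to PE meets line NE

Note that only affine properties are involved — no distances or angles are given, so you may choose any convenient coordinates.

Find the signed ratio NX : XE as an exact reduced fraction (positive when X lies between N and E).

Set P = (0, 0), E = (1, 0), K = (0, 1), N = (2, 4); any affine frame gives the same invariant.
1. X is where the line through K parallel to PE meets line NE ⇒ X = (5/4, 1)
X = N + t·(E−N) with t = 3/4, so NX:XE = t:(1−t) = 3/4:1/4

NX:XE = 3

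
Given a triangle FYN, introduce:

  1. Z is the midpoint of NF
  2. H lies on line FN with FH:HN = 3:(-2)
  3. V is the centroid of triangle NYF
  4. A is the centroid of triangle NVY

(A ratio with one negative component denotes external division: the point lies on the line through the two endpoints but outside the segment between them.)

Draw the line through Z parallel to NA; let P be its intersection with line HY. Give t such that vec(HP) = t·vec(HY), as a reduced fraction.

t = 10/7

Set F = (0, 0), Y = (1, 0), N = (0, 1); any affine frame gives the same invariant.
1. Z is the midpoint of NF ⇒ Z = (0, 1/2)
2. H lies on line FN with FH:HN = 3:(-2) ⇒ H = (0, 3)
3. V is the centroid of triangle NYF ⇒ V = (1/3, 1/3)
4. A is the centroid of triangle NVY ⇒ A = (4/9, 4/9)
through Z parallel to NA: direction (4/9, -5/9); meets HY at P = (10/7, -9/7)
P = H + t·(Y−H) with t = 10/7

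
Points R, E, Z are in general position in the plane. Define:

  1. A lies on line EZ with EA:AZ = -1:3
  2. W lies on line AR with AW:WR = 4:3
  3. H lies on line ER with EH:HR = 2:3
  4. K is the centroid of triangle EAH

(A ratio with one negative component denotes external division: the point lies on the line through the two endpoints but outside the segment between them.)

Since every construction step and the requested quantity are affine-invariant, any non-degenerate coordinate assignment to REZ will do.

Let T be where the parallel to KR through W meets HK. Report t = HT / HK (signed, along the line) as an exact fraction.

t = 15/7

Assign R = (0, 0), E = (1, 0), Z = (0, 1) — the answer is frame-independent, so this choice is without loss of generality.
1. A lies on line EZ with EA:AZ = -1:3 ⇒ A = (3/2, -1/2)
2. W lies on line AR with AW:WR = 4:3 ⇒ W = (9/14, -3/14)
3. H lies on line ER with EH:HR = 2:3 ⇒ H = (3/5, 0)
4. K is the centroid of triangle EAH ⇒ K = (31/30, -1/6)
through W parallel to KR: direction (-31/30, 1/6); meets HK at T = (107/70, -5/14)
T = H + t·(K−H) with t = 15/7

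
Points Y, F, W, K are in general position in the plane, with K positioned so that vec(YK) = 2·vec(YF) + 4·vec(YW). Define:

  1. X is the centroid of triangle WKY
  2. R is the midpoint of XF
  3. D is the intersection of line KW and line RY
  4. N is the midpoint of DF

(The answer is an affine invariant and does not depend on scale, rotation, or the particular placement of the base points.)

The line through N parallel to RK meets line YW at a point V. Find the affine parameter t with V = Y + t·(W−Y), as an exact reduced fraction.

Assign Y = (0, 0), F = (1, 0), W = (0, 1), K = (2, 4) — the answer is frame-independent, so this choice is without loss of generality.
1. X is the centroid of triangle WKY ⇒ X = (2/3, 5/3)
2. R is the midpoint of XF ⇒ R = (5/6, 5/6)
3. D is the intersection of line KW and line RY ⇒ D = (-2, -2)
4. N is the midpoint of DF ⇒ N = (-1/2, -1)
through N parallel to RK: direction (7/6, 19/6); meets YW at V = (0, 5/14)
V = Y + t·(W−Y) with t = 5/14

t = 5/14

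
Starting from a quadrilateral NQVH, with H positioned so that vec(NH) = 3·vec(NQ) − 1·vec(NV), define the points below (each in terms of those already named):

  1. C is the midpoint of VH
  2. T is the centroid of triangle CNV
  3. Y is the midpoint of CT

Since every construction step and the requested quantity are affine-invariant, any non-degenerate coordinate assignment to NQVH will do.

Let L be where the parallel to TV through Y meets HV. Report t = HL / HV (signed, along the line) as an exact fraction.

t = 3/4

Choose coordinates N = (0, 0), Q = (1, 0), V = (0, 1), H = (3, -1).
1. C is the midpoint of VH ⇒ C = (3/2, 0)
2. T is the centroid of triangle CNV ⇒ T = (1/2, 1/3)
3. Y is the midpoint of CT ⇒ Y = (1, 1/6)
through Y parallel to TV: direction (-1/2, 2/3); meets HV at L = (3/4, 1/2)
L = H + t·(V−H) with t = 3/4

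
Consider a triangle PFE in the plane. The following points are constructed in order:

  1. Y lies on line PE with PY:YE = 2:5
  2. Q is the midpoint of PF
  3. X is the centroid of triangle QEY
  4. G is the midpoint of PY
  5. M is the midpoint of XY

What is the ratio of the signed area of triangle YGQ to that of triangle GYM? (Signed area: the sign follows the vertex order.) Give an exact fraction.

[YGQ]:[GYM] = -6

Work in coordinates with P = (0, 0), F = (1, 0), E = (0, 1).
1. Y lies on line PE with PY:YE = 2:5 ⇒ Y = (0, 2/7)
2. Q is the midpoint of PF ⇒ Q = (1/2, 0)
3. X is the centroid of triangle QEY ⇒ X = (1/6, 3/7)
4. G is the midpoint of PY ⇒ G = (0, 1/7)
5. M is the midpoint of XY ⇒ M = (1/12, 5/14)
2·[YGQ] = 1/14, 2·[GYM] = -1/84
[YGQ]:[GYM] = 1/14:-1/84 = -6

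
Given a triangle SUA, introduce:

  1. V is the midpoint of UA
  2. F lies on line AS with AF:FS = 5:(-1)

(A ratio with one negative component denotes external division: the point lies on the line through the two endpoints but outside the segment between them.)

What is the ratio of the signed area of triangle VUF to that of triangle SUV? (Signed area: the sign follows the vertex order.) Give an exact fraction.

Set S = (0, 0), U = (1, 0), A = (0, 1); any affine frame gives the same invariant.
1. V is the midpoint of UA ⇒ V = (1/2, 1/2)
2. F lies on line AS with AF:FS = 5:(-1) ⇒ F = (0, -1/4)
2·[VUF] = -5/8, 2·[SUV] = 1/2
[VUF]:[SUV] = -5/8:1/2 = -5/4

[VUF]:[SUV] = -5/4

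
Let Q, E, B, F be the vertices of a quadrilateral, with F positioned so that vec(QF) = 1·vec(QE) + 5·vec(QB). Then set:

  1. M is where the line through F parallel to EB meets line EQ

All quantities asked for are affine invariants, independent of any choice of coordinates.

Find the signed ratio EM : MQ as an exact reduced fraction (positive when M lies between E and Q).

EM:MQ = -5/6

Work in coordinates with Q = (0, 0), E = (1, 0), B = (0, 1), F = (1, 5).
1. M is where the line through F parallel to EB meets line EQ ⇒ M = (6, 0)
M = E + t·(Q−E) with t = -5, so EM:MQ = t:(1−t) = -5:6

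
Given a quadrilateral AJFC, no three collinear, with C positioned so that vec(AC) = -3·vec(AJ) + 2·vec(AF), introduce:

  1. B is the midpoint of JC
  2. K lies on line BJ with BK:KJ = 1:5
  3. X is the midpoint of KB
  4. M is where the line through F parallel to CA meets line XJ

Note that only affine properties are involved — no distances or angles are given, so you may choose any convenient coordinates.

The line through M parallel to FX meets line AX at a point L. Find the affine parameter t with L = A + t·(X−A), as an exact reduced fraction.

t = -13/10

Choose coordinates A = (0, 0), J = (1, 0), F = (0, 1), C = (-3, 2).
1. B is the midpoint of JC ⇒ B = (-1, 1)
2. K lies on line BJ with BK:KJ = 1:5 ⇒ K = (-2/3, 5/6)
3. X is the midpoint of KB ⇒ X = (-5/6, 11/12)
4. M is where the line through F parallel to CA meets line XJ ⇒ M = (3, -1)
through M parallel to FX: direction (-5/6, -1/12); meets AX at L = (13/12, -143/120)
L = A + t·(X−A) with t = -13/10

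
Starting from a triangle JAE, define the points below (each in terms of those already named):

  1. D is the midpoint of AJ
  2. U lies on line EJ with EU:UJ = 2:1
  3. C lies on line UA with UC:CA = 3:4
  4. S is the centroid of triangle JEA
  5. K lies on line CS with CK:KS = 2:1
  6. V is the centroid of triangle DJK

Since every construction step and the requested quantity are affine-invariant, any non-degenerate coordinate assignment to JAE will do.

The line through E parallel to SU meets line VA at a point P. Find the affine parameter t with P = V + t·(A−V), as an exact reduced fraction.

Work in coordinates with J = (0, 0), A = (1, 0), E = (0, 1).
1. D is the midpoint of AJ ⇒ D = (1/2, 0)
2. U lies on line EJ with EU:UJ = 2:1 ⇒ U = (0, 1/3)
3. C lies on line UA with UC:CA = 3:4 ⇒ C = (3/7, 4/21)
4. S is the centroid of triangle JEA ⇒ S = (1/3, 1/3)
5. K lies on line CS with CK:KS = 2:1 ⇒ K = (23/63, 2/7)
6. V is the centroid of triangle DJK ⇒ V = (109/378, 2/21)
through E parallel to SU: direction (-1/3, 0); meets VA at P = (-233/36, 1)
P = V + t·(A−V) with t = -19/2

t = -19/2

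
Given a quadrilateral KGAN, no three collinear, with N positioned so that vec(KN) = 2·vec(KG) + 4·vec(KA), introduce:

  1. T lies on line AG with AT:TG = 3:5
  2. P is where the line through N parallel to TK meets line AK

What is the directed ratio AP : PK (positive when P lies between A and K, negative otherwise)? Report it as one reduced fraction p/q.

Work in coordinates with K = (0, 0), G = (1, 0), A = (0, 1), N = (2, 4).
1. T lies on line AG with AT:TG = 3:5 ⇒ T = (3/8, 5/8)
2. P is where the line through N parallel to TK meets line AK ⇒ P = (0, 2/3)
P = A + t·(K−A) with t = 1/3, so AP:PK = t:(1−t) = 1/3:2/3

AP:PK = 1/2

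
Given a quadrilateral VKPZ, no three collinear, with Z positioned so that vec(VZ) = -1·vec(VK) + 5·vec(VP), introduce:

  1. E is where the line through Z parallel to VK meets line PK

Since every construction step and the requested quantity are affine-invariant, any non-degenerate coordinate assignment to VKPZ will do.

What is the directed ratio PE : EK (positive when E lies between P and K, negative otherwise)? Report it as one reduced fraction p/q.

Assign V = (0, 0), K = (1, 0), P = (0, 1), Z = (-1, 5) — the answer is frame-independent, so this choice is without loss of generality.
1. E is where the line through Z parallel to VK meets line PK ⇒ E = (-4, 5)
E = P + t·(K−P) with t = -4, so PE:EK = t:(1−t) = -4:5

PE:EK = -4/5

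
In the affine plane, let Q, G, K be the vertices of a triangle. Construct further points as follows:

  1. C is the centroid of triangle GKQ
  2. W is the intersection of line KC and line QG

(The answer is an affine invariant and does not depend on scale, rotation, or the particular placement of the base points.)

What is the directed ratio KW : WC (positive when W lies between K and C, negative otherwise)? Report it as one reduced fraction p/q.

KW:WC = -3

Set Q = (0, 0), G = (1, 0), K = (0, 1); any affine frame gives the same invariant.
1. C is the centroid of triangle GKQ ⇒ C = (1/3, 1/3)
2. W is the intersection of line KC and line QG ⇒ W = (1/2, 0)
W = K + t·(C−K) with t = 3/2, so KW:WC = t:(1−t) = 3/2:-1/2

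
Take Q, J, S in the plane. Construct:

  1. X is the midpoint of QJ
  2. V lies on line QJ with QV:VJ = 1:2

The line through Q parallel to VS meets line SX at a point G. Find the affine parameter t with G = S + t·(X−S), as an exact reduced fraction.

Set Q = (0, 0), J = (1, 0), S = (0, 1); any affine frame gives the same invariant.
1. X is the midpoint of QJ ⇒ X = (1/2, 0)
2. V lies on line QJ with QV:VJ = 1:2 ⇒ V = (1/3, 0)
through Q parallel to VS: direction (-1/3, 1); meets SX at G = (-1, 3)
G = S + t·(X−S) with t = -2

t = -2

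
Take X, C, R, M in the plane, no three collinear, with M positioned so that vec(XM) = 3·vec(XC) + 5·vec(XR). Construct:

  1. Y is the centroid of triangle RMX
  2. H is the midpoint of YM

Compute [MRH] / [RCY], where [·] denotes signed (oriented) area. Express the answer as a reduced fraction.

Set X = (0, 0), C = (1, 0), R = (0, 1), M = (3, 5); any affine frame gives the same invariant.
1. Y is the centroid of triangle RMX ⇒ Y = (1, 2)
2. H is the midpoint of YM ⇒ H = (2, 7/2)
2·[MRH] = 1/2, 2·[RCY] = 2
[MRH]:[RCY] = 1/2:2 = 1/4

[MRH]:[RCY] = 1/4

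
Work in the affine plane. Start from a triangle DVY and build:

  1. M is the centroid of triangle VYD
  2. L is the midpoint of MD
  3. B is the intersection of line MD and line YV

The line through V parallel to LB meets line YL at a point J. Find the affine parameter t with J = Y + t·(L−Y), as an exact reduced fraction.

t = 2

Assign D = (0, 0), V = (1, 0), Y = (0, 1) — the answer is frame-independent, so this choice is without loss of generality.
1. M is the centroid of triangle VYD ⇒ M = (1/3, 1/3)
2. L is the midpoint of MD ⇒ L = (1/6, 1/6)
3. B is the intersection of line MD and line YV ⇒ B = (1/2, 1/2)
through V parallel to LB: direction (1/3, 1/3); meets YL at J = (1/3, -2/3)
J = Y + t·(L−Y) with t = 2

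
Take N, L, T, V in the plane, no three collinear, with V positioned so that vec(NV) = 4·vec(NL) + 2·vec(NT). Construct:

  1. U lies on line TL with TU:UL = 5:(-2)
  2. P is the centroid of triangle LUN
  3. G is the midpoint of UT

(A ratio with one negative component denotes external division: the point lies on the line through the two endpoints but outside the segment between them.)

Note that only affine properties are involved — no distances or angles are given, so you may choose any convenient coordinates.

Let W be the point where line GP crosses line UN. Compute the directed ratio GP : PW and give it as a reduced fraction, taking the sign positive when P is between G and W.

Assign N = (0, 0), L = (1, 0), T = (0, 1), V = (4, 2) — the answer is frame-independent, so this choice is without loss of generality.
1. U lies on line TL with TU:UL = 5:(-2) ⇒ U = (5/3, -2/3)
2. P is the centroid of triangle LUN ⇒ P = (8/9, -2/9)
3. G is the midpoint of UT ⇒ G = (5/6, 1/6)
line GP meets UN at W = (10/11, -4/11)
P = G + t·(W−G) with t = 11/15, so GP:PW = 11/15:4/15

GP:PW = 11/4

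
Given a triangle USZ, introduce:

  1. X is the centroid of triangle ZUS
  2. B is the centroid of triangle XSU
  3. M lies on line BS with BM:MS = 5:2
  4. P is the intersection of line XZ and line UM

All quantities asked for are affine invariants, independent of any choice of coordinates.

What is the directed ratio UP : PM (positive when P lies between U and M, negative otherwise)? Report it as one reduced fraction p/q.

Assign U = (0, 0), S = (1, 0), Z = (0, 1) — the answer is frame-independent, so this choice is without loss of generality.
1. X is the centroid of triangle ZUS ⇒ X = (1/3, 1/3)
2. B is the centroid of triangle XSU ⇒ B = (4/9, 1/9)
3. M lies on line BS with BM:MS = 5:2 ⇒ M = (53/63, 2/63)
4. P is the intersection of line XZ and line UM ⇒ P = (53/108, 1/54)
P = U + t·(M−U) with t = 7/12, so UP:PM = t:(1−t) = 7/12:5/12

UP:PM = 7/5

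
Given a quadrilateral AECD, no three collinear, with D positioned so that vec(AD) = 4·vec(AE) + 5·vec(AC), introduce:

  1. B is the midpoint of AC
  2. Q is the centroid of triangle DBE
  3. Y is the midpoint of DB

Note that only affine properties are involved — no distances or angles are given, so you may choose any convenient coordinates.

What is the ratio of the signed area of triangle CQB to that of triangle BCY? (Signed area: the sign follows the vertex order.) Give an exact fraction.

Assign A = (0, 0), E = (1, 0), C = (0, 1), D = (4, 5) — the answer is frame-independent, so this choice is without loss of generality.
1. B is the midpoint of AC ⇒ B = (0, 1/2)
2. Q is the centroid of triangle DBE ⇒ Q = (5/3, 11/6)
3. Y is the midpoint of DB ⇒ Y = (2, 11/4)
2·[CQB] = -5/6, 2·[BCY] = -1
[CQB]:[BCY] = -5/6:-1 = 5/6

[CQB]:[BCY] = 5/6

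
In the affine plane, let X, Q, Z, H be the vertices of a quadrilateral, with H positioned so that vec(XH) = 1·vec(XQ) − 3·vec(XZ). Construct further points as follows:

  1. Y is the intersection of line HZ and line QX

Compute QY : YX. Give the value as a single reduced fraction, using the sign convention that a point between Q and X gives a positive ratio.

QY:YX = 3

Choose coordinates X = (0, 0), Q = (1, 0), Z = (0, 1), H = (1, -3).
1. Y is the intersection of line HZ and line QX ⇒ Y = (1/4, 0)
Y = Q + t·(X−Q) with t = 3/4, so QY:YX = t:(1−t) = 3/4:1/4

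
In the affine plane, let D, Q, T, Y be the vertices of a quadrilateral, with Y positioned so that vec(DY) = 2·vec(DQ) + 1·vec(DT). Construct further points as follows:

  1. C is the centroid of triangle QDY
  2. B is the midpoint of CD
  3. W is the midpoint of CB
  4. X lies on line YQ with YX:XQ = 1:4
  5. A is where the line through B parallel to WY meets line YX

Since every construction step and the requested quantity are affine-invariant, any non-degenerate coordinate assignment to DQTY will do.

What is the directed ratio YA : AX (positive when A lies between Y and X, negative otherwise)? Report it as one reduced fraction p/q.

Choose coordinates D = (0, 0), Q = (1, 0), T = (0, 1), Y = (2, 1).
1. C is the centroid of triangle QDY ⇒ C = (1, 1/3)
2. B is the midpoint of CD ⇒ B = (1/2, 1/6)
3. W is the midpoint of CB ⇒ W = (3/4, 1/4)
4. X lies on line YQ with YX:XQ = 1:4 ⇒ X = (9/5, 4/5)
5. A is where the line through B parallel to WY meets line YX ⇒ A = (13/6, 7/6)
A = Y + t·(X−Y) with t = -5/6, so YA:AX = t:(1−t) = -5/6:11/6

YA:AX = -5/11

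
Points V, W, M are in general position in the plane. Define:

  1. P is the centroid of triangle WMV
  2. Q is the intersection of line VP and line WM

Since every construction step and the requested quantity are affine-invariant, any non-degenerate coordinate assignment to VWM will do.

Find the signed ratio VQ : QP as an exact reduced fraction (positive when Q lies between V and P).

VQ:QP = -3

Assign V = (0, 0), W = (1, 0), M = (0, 1) — the answer is frame-independent, so this choice is without loss of generality.
1. P is the centroid of triangle WMV ⇒ P = (1/3, 1/3)
2. Q is the intersection of line VP and line WM ⇒ Q = (1/2, 1/2)
Q = V + t·(P−V) with t = 3/2, so VQ:QP = t:(1−t) = 3/2:-1/2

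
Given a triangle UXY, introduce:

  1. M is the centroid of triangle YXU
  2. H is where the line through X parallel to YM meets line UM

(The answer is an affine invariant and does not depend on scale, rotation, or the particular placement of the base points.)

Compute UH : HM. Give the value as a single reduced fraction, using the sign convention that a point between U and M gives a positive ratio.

Assign U = (0, 0), X = (1, 0), Y = (0, 1) — the answer is frame-independent, so this choice is without loss of generality.
1. M is the centroid of triangle YXU ⇒ M = (1/3, 1/3)
2. H is where the line through X parallel to YM meets line UM ⇒ H = (2/3, 2/3)
H = U + t·(M−U) with t = 2, so UH:HM = t:(1−t) = 2:-1

UH:HM = -2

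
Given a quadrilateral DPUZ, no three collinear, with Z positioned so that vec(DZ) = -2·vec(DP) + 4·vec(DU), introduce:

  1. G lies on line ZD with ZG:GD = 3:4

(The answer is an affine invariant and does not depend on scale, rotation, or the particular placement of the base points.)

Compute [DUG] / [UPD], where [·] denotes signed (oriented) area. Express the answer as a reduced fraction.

Work in coordinates with D = (0, 0), P = (1, 0), U = (0, 1), Z = (-2, 4).
1. G lies on line ZD with ZG:GD = 3:4 ⇒ G = (-8/7, 16/7)
2·[DUG] = 8/7, 2·[UPD] = -1
[DUG]:[UPD] = 8/7:-1 = -8/7

[DUG]:[UPD] = -8/7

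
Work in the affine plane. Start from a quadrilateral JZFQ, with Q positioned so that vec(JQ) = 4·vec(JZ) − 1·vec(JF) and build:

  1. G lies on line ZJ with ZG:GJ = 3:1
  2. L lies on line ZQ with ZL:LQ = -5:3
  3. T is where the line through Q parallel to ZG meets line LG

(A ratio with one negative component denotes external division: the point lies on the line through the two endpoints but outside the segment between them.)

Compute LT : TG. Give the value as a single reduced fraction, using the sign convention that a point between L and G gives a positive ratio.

LT:TG = 3/2

Assign J = (0, 0), Z = (1, 0), F = (0, 1), Q = (4, -1) — the answer is frame-independent, so this choice is without loss of generality.
1. G lies on line ZJ with ZG:GJ = 3:1 ⇒ G = (1/4, 0)
2. L lies on line ZQ with ZL:LQ = -5:3 ⇒ L = (17/2, -5/2)
3. T is where the line through Q parallel to ZG meets line LG ⇒ T = (71/20, -1)
T = L + t·(G−L) with t = 3/5, so LT:TG = t:(1−t) = 3/5:2/5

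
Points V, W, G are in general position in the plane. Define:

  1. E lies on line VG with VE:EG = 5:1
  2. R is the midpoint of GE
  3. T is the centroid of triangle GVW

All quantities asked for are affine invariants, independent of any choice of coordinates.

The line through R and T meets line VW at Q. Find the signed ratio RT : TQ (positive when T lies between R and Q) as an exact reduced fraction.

Set V = (0, 0), W = (1, 0), G = (0, 1); any affine frame gives the same invariant.
1. E lies on line VG with VE:EG = 5:1 ⇒ E = (0, 5/6)
2. R is the midpoint of GE ⇒ R = (0, 11/12)
3. T is the centroid of triangle GVW ⇒ T = (1/3, 1/3)
line RT meets VW at Q = (11/21, 0)
T = R + t·(Q−R) with t = 7/11, so RT:TQ = 7/11:4/11

RT:TQ = 7/4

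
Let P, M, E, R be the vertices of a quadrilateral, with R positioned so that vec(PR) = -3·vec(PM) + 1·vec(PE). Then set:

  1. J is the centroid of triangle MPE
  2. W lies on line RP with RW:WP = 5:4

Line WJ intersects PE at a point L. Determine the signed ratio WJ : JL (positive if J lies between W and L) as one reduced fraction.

WJ:JL = -5

Work in coordinates with P = (0, 0), M = (1, 0), E = (0, 1), R = (-3, 1).
1. J is the centroid of triangle MPE ⇒ J = (1/3, 1/3)
2. W lies on line RP with RW:WP = 5:4 ⇒ W = (-4/3, 4/9)
line WJ meets PE at L = (0, 16/45)
J = W + t·(L−W) with t = 5/4, so WJ:JL = 5/4:-1/4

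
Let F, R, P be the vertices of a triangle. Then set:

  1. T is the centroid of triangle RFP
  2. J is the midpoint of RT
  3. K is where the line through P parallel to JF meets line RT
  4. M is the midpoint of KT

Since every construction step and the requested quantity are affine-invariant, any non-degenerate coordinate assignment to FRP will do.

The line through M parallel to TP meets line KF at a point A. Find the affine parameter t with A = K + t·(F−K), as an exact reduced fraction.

t = 3/2

Choose coordinates F = (0, 0), R = (1, 0), P = (0, 1).
1. T is the centroid of triangle RFP ⇒ T = (1/3, 1/3)
2. J is the midpoint of RT ⇒ J = (2/3, 1/6)
3. K is where the line through P parallel to JF meets line RT ⇒ K = (-2/3, 5/6)
4. M is the midpoint of KT ⇒ M = (-1/6, 7/12)
through M parallel to TP: direction (-1/3, 2/3); meets KF at A = (1/3, -5/12)
A = K + t·(F−K) with t = 3/2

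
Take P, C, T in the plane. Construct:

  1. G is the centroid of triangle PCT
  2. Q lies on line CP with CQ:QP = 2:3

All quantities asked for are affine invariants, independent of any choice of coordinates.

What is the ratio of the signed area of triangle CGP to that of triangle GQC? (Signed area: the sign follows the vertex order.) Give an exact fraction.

[CGP]:[GQC] = 5/2

Choose coordinates P = (0, 0), C = (1, 0), T = (0, 1).
1. G is the centroid of triangle PCT ⇒ G = (1/3, 1/3)
2. Q lies on line CP with CQ:QP = 2:3 ⇒ Q = (3/5, 0)
2·[CGP] = 1/3, 2·[GQC] = 2/15
[CGP]:[GQC] = 1/3:2/15 = 5/2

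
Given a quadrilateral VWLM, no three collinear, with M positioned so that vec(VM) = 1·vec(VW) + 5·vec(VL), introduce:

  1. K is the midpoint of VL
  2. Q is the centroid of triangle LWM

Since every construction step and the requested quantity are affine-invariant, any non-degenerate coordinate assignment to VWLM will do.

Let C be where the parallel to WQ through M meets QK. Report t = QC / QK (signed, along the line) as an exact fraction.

Assign V = (0, 0), W = (1, 0), L = (0, 1), M = (1, 5) — the answer is frame-independent, so this choice is without loss of generality.
1. K is the midpoint of VL ⇒ K = (0, 1/2)
2. Q is the centroid of triangle LWM ⇒ Q = (2/3, 2)
through M parallel to WQ: direction (-1/3, 2); meets QK at C = (14/11, 37/11)
C = Q + t·(K−Q) with t = -10/11

t = -10/11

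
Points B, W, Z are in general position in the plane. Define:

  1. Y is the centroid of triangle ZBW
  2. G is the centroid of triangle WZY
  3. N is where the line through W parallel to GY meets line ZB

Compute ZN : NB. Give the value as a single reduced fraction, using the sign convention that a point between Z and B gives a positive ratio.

Set B = (0, 0), W = (1, 0), Z = (0, 1); any affine frame gives the same invariant.
1. Y is the centroid of triangle ZBW ⇒ Y = (1/3, 1/3)
2. G is the centroid of triangle WZY ⇒ G = (4/9, 4/9)
3. N is where the line through W parallel to GY meets line ZB ⇒ N = (0, -1)
N = Z + t·(B−Z) with t = 2, so ZN:NB = t:(1−t) = 2:-1

ZN:NB = -2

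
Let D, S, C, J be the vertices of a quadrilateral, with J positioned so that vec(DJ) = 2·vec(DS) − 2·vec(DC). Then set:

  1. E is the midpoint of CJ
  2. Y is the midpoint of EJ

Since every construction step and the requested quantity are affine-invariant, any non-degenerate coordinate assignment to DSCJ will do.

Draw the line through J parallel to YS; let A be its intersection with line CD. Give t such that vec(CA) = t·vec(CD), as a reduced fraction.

t = -2

Set D = (0, 0), S = (1, 0), C = (0, 1), J = (2, -2); any affine frame gives the same invariant.
1. E is the midpoint of CJ ⇒ E = (1, -1/2)
2. Y is the midpoint of EJ ⇒ Y = (3/2, -5/4)
through J parallel to YS: direction (-1/2, 5/4); meets CD at A = (0, 3)
A = C + t·(D−C) with t = -2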